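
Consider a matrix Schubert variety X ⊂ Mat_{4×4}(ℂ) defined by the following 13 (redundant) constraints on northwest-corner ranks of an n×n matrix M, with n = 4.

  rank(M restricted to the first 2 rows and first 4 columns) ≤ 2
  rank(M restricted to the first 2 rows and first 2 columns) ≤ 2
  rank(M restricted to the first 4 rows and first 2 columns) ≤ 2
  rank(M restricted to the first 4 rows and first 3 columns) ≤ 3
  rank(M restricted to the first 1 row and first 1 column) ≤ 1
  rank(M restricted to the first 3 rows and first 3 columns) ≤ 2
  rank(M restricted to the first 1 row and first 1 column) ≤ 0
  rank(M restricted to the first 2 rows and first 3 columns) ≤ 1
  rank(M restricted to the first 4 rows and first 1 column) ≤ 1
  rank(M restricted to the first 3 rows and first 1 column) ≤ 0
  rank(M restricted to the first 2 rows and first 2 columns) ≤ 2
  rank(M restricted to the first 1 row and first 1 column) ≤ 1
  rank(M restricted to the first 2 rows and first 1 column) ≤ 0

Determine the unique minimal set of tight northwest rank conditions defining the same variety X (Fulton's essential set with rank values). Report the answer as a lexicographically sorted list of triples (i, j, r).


Computing R[i][j] = min implied NW-rank bound (n=4, 13 conditions):

  R[1]: 0, 1, 1, 1
  R[2]: 0, 1, 1, 2
  R[3]: 0, 1, 2, 3
  R[4]: 1, 2, 3, 4

giving w = (2, 4, 3, 1) via Δ²R.

ℓ(w)=4; the 2 essential cells (i,j,r):

[(2, 3, 1), (3, 1, 0)]


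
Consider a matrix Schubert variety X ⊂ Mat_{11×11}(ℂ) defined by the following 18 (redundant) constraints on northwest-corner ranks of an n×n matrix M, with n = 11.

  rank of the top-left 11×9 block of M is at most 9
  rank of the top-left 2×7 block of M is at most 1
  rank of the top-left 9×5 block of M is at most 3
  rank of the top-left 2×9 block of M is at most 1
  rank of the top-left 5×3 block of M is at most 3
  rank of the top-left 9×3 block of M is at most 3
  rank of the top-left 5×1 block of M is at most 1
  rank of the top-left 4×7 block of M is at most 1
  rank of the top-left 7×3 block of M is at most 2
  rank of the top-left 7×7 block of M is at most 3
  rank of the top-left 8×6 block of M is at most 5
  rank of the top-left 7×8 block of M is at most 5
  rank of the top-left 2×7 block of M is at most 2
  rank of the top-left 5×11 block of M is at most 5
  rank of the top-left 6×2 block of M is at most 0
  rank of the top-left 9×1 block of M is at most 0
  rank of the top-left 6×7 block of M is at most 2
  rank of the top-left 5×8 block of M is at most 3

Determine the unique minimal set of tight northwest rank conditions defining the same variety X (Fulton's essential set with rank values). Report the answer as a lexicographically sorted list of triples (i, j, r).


Propagating the 18 rank bounds to every northwest block:

  row 1: 0, 0, 1, 1, 1, 1, 1, 1, 1, 1, 1
  row 2: 0, 0, 1, 1, 1, 1, 1, 1, 1, 2, 2
  row 3: 0, 0, 1, 1, 1, 1, 1, 2, 2, 3, 3
  row 4: 0, 0, 1, 1, 1, 1, 1, 2, 3, 4, 4
  row 5: 0, 0, 1, 2, 2, 2, 2, 3, 4, 5, 5
  row 6: 0, 0, 1, 2, 2, 2, 2, 3, 4, 5, 6
  row 7: 0, 1, 2, 3, 3, 3, 3, 4, 5, 6, 7
  row 8: 0, 1, 2, 3, 3, 4, 4, 5, 6, 7, 8
  row 9: 0, 1, 2, 3, 3, 4, 5, 6, 7, 8, 9
  row 10: 1, 2, 3, 4, 4, 5, 6, 7, 8, 9, 10
  row 11: 1, 2, 3, 4, 5, 6, 7, 8, 9, 10, 11

second differences of R give the permutation w = (3, 10, 8, 9, 4, 11, 2, 6, 7, 1, 5).

6 SE-corners of the 34-cell Rothe diagram give Ess(w):

[(2, 9, 1), (4, 7, 1), (6, 2, 0), (6, 7, 2), (9, 1, 0), (9, 5, 3)]


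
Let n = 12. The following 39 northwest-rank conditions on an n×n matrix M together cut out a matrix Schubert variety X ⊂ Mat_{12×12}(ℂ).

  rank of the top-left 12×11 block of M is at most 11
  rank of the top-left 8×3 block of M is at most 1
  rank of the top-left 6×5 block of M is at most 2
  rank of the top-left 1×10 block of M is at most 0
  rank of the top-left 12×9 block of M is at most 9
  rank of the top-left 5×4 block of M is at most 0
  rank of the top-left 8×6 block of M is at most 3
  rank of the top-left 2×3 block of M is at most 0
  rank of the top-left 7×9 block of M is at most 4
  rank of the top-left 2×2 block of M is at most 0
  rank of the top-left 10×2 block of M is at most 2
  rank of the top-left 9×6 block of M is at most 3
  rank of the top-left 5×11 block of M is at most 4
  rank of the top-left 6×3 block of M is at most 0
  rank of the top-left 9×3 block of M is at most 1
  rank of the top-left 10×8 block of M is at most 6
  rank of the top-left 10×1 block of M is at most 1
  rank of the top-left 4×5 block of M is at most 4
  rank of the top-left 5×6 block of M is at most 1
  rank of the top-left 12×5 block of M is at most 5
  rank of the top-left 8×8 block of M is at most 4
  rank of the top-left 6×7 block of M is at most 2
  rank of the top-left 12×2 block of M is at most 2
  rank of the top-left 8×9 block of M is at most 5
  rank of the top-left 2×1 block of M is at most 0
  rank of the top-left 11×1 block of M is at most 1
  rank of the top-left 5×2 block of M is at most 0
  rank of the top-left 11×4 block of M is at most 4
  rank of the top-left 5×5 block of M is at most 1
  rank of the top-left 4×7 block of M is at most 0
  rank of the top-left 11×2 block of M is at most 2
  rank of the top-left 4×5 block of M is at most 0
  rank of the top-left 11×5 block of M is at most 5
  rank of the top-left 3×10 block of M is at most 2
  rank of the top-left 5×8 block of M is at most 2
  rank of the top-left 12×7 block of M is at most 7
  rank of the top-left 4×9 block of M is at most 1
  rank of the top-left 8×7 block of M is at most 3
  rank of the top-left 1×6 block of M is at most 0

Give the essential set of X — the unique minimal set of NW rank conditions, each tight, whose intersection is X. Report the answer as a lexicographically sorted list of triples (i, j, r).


Computing R[i][j] = min implied NW-rank bound (n=12, 39 conditions):

  0  0  0  0  0  0  0  0  0  0  1  1
  0  0  0  0  0  0  0  1  1  1  2  2
  0  0  0  0  0  0  0  1  1  2  3  3
  0  0  0  0  0  0  0  1  1  2  3  4
  0  0  0  0  1  1  1  2  2  3  4  5
  0  0  0  1  2  2  2  3  3  4  5  6
  1  1  1  2  3  3  3  4  4  5  6  7
  1  1  1  2  3  3  3  4  5  6  7  8
  1  1  1  2  3  3  4  5  6  7  8  9
  1  2  2  3  4  4  5  6  7  8  9  10
  1  2  3  4  5  5  6  7  8  9  10  11
  1  2  3  4  5  6  7  8  9  10  11  12

so w = (11, 8, 10, 12, 5, 4, 1, 9, 7, 2, 3, 6).

ℓ(w)=47; the 8 essential cells (i,j,r):

[(1, 10, 0), (4, 7, 0), (4, 9, 1), (5, 4, 0), (6, 3, 0), (8, 7, 3), (9, 3, 1), (9, 6, 3)]


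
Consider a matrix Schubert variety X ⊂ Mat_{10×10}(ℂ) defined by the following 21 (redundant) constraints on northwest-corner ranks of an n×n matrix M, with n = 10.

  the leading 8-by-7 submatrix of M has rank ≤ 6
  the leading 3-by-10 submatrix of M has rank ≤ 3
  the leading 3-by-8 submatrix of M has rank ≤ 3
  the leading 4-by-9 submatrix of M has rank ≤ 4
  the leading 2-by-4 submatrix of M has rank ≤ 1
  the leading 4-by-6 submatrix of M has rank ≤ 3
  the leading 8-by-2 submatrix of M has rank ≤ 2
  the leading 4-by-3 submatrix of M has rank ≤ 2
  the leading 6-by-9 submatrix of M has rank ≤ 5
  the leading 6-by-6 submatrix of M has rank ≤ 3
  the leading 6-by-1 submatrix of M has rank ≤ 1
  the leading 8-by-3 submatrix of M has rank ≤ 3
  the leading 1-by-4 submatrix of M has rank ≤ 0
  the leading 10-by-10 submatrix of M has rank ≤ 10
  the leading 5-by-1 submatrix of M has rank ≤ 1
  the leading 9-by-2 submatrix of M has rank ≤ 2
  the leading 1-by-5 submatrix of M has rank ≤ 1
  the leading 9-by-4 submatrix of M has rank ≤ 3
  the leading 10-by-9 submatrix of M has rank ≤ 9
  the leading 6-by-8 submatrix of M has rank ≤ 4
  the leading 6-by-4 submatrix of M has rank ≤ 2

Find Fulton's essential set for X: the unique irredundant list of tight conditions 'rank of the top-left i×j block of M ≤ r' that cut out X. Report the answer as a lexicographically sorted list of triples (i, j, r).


Propagating the 21 rank bounds to every northwest block:

  row 1: 0 | 0 | 0 | 0 | 1 | 1 | 1 | 1 | 1 | 1
  row 2: 1 | 1 | 1 | 1 | 2 | 2 | 2 | 2 | 2 | 2
  row 3: 1 | 2 | 2 | 2 | 3 | 3 | 3 | 3 | 3 | 3
  row 4: 1 | 2 | 2 | 2 | 3 | 3 | 4 | 4 | 4 | 4
  row 5: 1 | 2 | 2 | 2 | 3 | 3 | 4 | 4 | 5 | 5
  row 6: 1 | 2 | 2 | 2 | 3 | 3 | 4 | 4 | 5 | 6
  row 7: 1 | 2 | 3 | 3 | 4 | 4 | 5 | 5 | 6 | 7
  row 8: 1 | 2 | 3 | 3 | 4 | 5 | 6 | 6 | 7 | 8
  row 9: 1 | 2 | 3 | 3 | 4 | 5 | 6 | 7 | 8 | 9
  row 10: 1 | 2 | 3 | 4 | 5 | 6 | 7 | 8 | 9 | 10

second differences of R give the permutation w = (5, 1, 2, 7, 9, 10, 3, 6, 8, 4).

Fulton essential set (5 of the 17 Rothe cells):

[(1, 4, 0), (6, 4, 2), (6, 6, 3), (6, 8, 4), (9, 4, 3)]


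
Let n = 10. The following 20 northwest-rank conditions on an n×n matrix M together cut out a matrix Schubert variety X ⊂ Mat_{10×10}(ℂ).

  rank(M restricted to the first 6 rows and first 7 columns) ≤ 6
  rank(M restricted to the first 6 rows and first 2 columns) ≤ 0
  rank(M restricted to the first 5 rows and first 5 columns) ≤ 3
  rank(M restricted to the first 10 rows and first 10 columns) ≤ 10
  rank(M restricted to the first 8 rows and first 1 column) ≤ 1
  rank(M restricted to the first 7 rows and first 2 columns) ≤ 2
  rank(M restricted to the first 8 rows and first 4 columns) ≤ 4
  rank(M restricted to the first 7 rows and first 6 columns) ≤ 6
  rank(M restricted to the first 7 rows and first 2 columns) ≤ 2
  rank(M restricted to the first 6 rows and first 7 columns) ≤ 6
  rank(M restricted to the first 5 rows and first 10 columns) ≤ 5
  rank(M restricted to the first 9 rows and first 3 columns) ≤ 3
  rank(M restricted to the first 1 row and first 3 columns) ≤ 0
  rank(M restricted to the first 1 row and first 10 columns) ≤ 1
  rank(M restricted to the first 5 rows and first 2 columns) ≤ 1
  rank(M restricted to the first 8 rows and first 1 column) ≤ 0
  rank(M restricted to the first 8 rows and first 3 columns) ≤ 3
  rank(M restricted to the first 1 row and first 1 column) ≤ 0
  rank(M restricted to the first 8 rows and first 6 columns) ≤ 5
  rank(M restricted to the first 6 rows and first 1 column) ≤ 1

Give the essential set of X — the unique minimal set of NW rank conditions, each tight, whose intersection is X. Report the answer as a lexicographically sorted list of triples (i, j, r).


Computing R[i][j] = min implied NW-rank bound (n=10, 20 conditions):

  i=1: 0 | 0 | 0 | 1 | 1 | 1 | 1 | 1 | 1 | 1
  i=2: 0 | 0 | 1 | 2 | 2 | 2 | 2 | 2 | 2 | 2
  i=3: 0 | 0 | 1 | 2 | 3 | 3 | 3 | 3 | 3 | 3
  i=4: 0 | 0 | 1 | 2 | 3 | 4 | 4 | 4 | 4 | 4
  i=5: 0 | 0 | 1 | 2 | 3 | 4 | 5 | 5 | 5 | 5
  i=6: 0 | 0 | 1 | 2 | 3 | 4 | 5 | 6 | 6 | 6
  i=7: 0 | 1 | 2 | 3 | 4 | 5 | 6 | 7 | 7 | 7
  i=8: 0 | 1 | 2 | 3 | 4 | 5 | 6 | 7 | 8 | 8
  i=9: 1 | 2 | 3 | 4 | 5 | 6 | 7 | 8 | 9 | 9
  i=10: 1 | 2 | 3 | 4 | 5 | 6 | 7 | 8 | 9 | 10

reading off 1-entries of Δ²R: w = (4, 3, 5, 6, 7, 8, 2, 9, 1, 10).

Rothe diagram D(w) (15 cells), 3 SE-corners (essential conditions):

[(1, 3, 0), (6, 2, 0), (8, 1, 0)]


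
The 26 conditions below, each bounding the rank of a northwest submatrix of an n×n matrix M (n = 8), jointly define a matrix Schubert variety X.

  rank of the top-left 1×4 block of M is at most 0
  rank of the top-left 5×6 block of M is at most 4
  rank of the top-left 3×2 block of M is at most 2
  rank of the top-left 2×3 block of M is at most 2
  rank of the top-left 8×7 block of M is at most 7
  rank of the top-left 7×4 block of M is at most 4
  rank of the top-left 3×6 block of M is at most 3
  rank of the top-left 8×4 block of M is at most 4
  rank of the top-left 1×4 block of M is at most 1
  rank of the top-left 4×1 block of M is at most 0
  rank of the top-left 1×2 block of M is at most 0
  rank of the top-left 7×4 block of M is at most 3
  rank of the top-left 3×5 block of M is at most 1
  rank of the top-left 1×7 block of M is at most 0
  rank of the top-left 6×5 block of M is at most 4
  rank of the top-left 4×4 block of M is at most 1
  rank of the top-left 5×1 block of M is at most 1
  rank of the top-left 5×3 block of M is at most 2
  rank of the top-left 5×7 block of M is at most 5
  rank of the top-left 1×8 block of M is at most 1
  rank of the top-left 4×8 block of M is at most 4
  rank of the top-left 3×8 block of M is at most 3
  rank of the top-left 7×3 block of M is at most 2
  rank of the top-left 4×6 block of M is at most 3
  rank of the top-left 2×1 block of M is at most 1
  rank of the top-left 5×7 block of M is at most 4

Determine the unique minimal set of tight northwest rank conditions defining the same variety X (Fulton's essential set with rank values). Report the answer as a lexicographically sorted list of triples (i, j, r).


The tightest implied rank at each (i,j), from the 26 conditions:

  row 1: 0  0  0  0  0  0  0  1
  row 2: 0  1  1  1  1  1  1  2
  row 3: 0  1  1  1  1  2  2  3
  row 4: 0  1  1  1  2  3  3  4
  row 5: 1  2  2  2  3  4  4  5
  row 6: 1  2  2  3  4  5  5  6
  row 7: 1  2  2  3  4  5  6  7
  row 8: 1  2  3  4  5  6  7  8

second differences of R give the permutation w = (8, 2, 6, 5, 1, 4, 7, 3).

|D(w)|=17, |Ess(w)|=5:

[(1, 7, 0), (3, 5, 1), (4, 1, 0), (4, 4, 1), (7, 3, 2)]


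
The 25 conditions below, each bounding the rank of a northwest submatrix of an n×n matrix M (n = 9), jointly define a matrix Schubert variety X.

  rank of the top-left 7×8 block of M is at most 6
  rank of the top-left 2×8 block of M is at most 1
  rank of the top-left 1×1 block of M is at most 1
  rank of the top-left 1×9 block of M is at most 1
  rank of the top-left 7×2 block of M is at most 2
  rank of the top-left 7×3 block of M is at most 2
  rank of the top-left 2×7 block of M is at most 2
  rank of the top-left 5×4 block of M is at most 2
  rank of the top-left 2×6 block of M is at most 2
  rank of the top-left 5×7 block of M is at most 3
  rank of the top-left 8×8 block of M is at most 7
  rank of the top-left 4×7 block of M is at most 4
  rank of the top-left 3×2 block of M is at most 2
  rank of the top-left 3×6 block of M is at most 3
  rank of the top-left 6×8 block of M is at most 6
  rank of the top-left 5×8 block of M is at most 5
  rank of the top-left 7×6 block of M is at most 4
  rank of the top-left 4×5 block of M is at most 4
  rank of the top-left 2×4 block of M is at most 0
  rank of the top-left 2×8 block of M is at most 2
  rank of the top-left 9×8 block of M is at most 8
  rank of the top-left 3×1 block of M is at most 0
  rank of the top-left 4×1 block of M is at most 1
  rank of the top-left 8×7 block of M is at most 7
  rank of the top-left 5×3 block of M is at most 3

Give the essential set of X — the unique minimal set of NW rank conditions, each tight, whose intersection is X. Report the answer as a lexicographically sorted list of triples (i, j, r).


The tightest implied rank at each (i,j), from the 25 conditions:

  row 1: 0 | 0 | 0 | 0 | 1 | 1 | 1 | 1 | 1
  row 2: 0 | 0 | 0 | 0 | 1 | 1 | 1 | 1 | 2
  row 3: 0 | 1 | 1 | 1 | 2 | 2 | 2 | 2 | 3
  row 4: 1 | 2 | 2 | 2 | 3 | 3 | 3 | 3 | 4
  row 5: 1 | 2 | 2 | 2 | 3 | 3 | 3 | 4 | 5
  row 6: 1 | 2 | 2 | 3 | 4 | 4 | 4 | 5 | 6
  row 7: 1 | 2 | 2 | 3 | 4 | 4 | 5 | 6 | 7
  row 8: 1 | 2 | 3 | 4 | 5 | 5 | 6 | 7 | 8
  row 9: 1 | 2 | 3 | 4 | 5 | 6 | 7 | 8 | 9

giving w = (5, 9, 2, 1, 8, 4, 7, 3, 6) via Δ²R.

Fulton essential set (7 of the 19 Rothe cells):

[(2, 4, 0), (2, 8, 1), (3, 1, 0), (5, 4, 2), (5, 7, 3), (7, 3, 2), (7, 6, 4)]


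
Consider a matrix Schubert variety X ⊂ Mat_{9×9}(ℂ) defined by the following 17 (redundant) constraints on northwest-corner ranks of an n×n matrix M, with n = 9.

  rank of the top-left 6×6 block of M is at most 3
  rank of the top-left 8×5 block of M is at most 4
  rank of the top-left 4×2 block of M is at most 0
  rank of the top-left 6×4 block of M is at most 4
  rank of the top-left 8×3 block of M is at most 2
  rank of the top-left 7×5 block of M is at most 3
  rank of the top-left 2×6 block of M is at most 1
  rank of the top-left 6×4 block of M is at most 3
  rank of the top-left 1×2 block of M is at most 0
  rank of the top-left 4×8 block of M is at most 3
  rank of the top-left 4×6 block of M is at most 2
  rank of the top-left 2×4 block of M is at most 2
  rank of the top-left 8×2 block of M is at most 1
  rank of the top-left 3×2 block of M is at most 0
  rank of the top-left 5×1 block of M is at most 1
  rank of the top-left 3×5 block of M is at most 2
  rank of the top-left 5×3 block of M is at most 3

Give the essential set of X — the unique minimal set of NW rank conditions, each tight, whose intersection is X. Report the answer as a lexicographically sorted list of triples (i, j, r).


The tightest implied rank at each (i,j), from the 17 conditions:

  0 0 1 1 1 1 1 1 1
  0 0 1 1 1 1 2 2 2
  0 0 1 2 2 2 3 3 3
  0 0 1 2 2 2 3 3 4
  1 1 2 3 3 3 4 4 5
  1 1 2 3 3 3 4 5 6
  1 1 2 3 3 4 5 6 7
  1 1 2 3 4 5 6 7 8
  1 2 3 4 5 6 7 8 9

second differences of R give the permutation w = (3, 7, 4, 9, 1, 8, 6, 5, 2).

D(w) has 20 cells with 7 SE-corners; essential set:

[(2, 6, 1), (4, 2, 0), (4, 6, 2), (4, 8, 3), (6, 6, 3), (7, 5, 3), (8, 2, 1)]


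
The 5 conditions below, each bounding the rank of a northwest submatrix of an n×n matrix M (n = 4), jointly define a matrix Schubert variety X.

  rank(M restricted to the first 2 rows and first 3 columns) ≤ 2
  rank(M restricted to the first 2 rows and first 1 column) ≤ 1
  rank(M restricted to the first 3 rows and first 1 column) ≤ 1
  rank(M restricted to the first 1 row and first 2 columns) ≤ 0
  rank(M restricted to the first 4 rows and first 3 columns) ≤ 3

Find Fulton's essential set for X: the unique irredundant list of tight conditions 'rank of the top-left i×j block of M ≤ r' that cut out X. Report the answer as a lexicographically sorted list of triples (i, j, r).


Recovering R(i,j) via the rank-extension bound from the 5 conditions:

  i=1: 0 0 1 1
  i=2: 1 1 2 2
  i=3: 1 2 3 3
  i=4: 1 2 3 4

second differences of R give the permutation w = (3, 1, 2, 4).

Fulton essential set (1 of the 2 Rothe cells):

[(1, 2, 0)]


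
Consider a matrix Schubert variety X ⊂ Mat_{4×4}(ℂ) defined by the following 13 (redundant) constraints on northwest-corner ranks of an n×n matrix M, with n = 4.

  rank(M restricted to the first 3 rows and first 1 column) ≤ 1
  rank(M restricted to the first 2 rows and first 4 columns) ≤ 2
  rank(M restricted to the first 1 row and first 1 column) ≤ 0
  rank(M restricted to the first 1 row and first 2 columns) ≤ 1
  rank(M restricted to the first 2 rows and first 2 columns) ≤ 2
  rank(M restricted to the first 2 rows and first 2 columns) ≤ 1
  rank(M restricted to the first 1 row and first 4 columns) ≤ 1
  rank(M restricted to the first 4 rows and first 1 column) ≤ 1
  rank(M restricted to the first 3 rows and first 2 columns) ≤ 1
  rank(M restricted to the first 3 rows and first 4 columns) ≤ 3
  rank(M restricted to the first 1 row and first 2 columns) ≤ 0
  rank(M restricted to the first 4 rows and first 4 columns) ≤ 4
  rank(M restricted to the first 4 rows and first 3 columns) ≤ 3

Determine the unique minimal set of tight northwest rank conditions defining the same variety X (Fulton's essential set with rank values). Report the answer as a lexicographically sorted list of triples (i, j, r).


Rank table r_w(4×4) implied by the 13 constraints:

  i=1: 0, 0, 1, 1
  i=2: 1, 1, 2, 2
  i=3: 1, 1, 2, 3
  i=4: 1, 2, 3, 4

so w = (3, 1, 4, 2).

ℓ(w)=3; the 2 essential cells (i,j,r):

[(1, 2, 0), (3, 2, 1)]


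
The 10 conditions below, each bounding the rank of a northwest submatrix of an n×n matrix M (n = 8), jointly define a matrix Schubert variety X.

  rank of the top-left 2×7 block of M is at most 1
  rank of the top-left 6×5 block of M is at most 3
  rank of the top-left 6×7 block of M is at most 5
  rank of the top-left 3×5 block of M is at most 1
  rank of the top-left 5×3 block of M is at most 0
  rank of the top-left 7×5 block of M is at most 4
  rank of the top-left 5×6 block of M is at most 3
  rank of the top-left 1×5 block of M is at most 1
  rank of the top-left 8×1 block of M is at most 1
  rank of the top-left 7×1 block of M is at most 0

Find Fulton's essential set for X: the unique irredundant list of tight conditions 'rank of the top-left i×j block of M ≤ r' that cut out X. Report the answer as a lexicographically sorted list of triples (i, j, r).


Computing R[i][j] = min implied NW-rank bound (n=8, 10 conditions):

  0 0 0 1 1 1 1 1
  0 0 0 1 1 1 1 2
  0 0 0 1 1 2 2 3
  0 0 0 1 2 3 3 4
  0 0 0 1 2 3 4 5
  0 1 1 2 3 4 5 6
  0 1 2 3 4 5 6 7
  1 2 3 4 5 6 7 8

second differences of R give the permutation w = (4, 8, 6, 5, 7, 2, 3, 1).

Rothe diagram D(w) (21 cells), 4 SE-corners (essential conditions):

[(2, 7, 1), (3, 5, 1), (5, 3, 0), (7, 1, 0)]


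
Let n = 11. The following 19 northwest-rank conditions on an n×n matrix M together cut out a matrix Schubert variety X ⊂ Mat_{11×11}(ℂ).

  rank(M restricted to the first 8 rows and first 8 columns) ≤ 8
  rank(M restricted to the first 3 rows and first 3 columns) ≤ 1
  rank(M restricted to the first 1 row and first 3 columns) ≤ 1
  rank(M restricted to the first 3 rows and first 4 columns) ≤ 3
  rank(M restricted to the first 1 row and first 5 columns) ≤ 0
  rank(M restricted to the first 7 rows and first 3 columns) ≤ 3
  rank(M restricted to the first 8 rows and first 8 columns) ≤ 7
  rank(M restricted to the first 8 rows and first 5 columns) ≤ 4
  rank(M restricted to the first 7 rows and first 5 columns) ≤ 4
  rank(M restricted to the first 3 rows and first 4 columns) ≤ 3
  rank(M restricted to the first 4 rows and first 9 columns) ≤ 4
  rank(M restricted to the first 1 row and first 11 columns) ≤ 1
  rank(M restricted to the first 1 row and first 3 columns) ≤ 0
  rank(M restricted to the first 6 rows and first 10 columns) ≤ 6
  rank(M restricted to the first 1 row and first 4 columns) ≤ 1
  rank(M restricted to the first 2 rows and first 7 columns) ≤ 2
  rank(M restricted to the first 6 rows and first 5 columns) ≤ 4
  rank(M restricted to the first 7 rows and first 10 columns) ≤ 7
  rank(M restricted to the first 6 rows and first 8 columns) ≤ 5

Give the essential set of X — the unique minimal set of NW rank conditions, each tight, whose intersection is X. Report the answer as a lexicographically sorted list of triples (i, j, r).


Computing R[i][j] = min implied NW-rank bound (n=11, 19 conditions):

  i=1: 0 | 0 | 0 | 0 | 0 | 1 | 1 | 1 | 1 | 1 | 1
  i=2: 1 | 1 | 1 | 1 | 1 | 2 | 2 | 2 | 2 | 2 | 2
  i=3: 1 | 1 | 1 | 2 | 2 | 3 | 3 | 3 | 3 | 3 | 3
  i=4: 1 | 2 | 2 | 3 | 3 | 4 | 4 | 4 | 4 | 4 | 4
  i=5: 1 | 2 | 3 | 4 | 4 | 5 | 5 | 5 | 5 | 5 | 5
  i=6: 1 | 2 | 3 | 4 | 4 | 5 | 5 | 5 | 6 | 6 | 6
  i=7: 1 | 2 | 3 | 4 | 4 | 5 | 6 | 6 | 7 | 7 | 7
  i=8: 1 | 2 | 3 | 4 | 4 | 5 | 6 | 7 | 8 | 8 | 8
  i=9: 1 | 2 | 3 | 4 | 5 | 6 | 7 | 8 | 9 | 9 | 9
  i=10: 1 | 2 | 3 | 4 | 5 | 6 | 7 | 8 | 9 | 10 | 10
  i=11: 1 | 2 | 3 | 4 | 5 | 6 | 7 | 8 | 9 | 10 | 11

second differences of R give the permutation w = (6, 1, 4, 2, 3, 9, 7, 8, 5, 10, 11).

D(w) has 12 cells with 4 SE-corners; essential set:

[(1, 5, 0), (3, 3, 1), (6, 8, 5), (8, 5, 4)]


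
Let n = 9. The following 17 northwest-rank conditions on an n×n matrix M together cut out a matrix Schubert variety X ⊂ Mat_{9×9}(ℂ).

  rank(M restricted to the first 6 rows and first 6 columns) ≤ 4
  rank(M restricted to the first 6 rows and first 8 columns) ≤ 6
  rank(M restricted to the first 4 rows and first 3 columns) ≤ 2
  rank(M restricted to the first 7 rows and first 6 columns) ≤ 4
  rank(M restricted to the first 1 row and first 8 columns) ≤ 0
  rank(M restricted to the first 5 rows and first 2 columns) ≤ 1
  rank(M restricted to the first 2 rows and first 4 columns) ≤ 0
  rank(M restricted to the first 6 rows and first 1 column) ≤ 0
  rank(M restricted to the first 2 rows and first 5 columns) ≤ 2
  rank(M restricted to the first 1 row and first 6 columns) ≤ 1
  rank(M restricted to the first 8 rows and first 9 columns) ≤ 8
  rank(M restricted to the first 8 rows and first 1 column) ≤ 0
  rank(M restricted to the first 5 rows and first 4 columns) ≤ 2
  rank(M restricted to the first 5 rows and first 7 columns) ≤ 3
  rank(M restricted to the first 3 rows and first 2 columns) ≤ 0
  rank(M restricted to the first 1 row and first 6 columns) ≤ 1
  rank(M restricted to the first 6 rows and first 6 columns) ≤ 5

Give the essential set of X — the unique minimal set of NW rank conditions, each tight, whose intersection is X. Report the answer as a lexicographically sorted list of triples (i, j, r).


The tightest implied rank at each (i,j), from the 17 conditions:

  0 0 0 0 0 0 0 0 1
  0 0 0 0 1 1 1 1 2
  0 0 1 1 2 2 2 2 3
  0 1 2 2 3 3 3 3 4
  0 1 2 2 3 3 3 4 5
  0 1 2 3 4 4 4 5 6
  0 1 2 3 4 4 5 6 7
  0 1 2 3 4 5 6 7 8
  1 2 3 4 5 6 7 8 9

hence w(1..9) = (9, 5, 3, 2, 8, 4, 7, 6, 1).

Fulton essential set (7 of the 23 Rothe cells):

[(1, 8, 0), (2, 4, 0), (3, 2, 0), (5, 4, 2), (5, 7, 3), (7, 6, 4), (8, 1, 0)]


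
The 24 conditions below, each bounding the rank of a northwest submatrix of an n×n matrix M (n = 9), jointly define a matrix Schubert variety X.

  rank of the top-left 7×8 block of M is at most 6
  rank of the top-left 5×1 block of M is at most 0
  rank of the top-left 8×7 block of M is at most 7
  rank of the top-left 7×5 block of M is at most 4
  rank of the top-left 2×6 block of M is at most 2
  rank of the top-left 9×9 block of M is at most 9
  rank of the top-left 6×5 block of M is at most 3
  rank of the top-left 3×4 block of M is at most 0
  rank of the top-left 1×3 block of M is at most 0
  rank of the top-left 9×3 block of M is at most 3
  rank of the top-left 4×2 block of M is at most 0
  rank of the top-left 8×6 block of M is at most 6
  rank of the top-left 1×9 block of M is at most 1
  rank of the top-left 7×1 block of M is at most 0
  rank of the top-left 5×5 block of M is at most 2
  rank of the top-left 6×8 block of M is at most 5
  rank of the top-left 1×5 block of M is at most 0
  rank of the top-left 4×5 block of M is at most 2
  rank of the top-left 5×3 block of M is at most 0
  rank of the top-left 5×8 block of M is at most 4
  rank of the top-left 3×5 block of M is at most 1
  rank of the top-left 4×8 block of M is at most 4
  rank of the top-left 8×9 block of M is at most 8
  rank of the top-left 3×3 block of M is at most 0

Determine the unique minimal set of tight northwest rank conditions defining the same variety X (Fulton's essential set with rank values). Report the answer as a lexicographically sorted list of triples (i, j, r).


Recovering R(i,j) via the rank-extension bound from the 24 conditions:

  row 1: 0 0 0 0 0 1 1 1 1
  row 2: 0 0 0 0 1 2 2 2 2
  row 3: 0 0 0 0 1 2 3 3 3
  row 4: 0 0 0 1 2 3 4 4 4
  row 5: 0 0 0 1 2 3 4 4 5
  row 6: 0 1 1 2 3 4 5 5 6
  row 7: 0 1 2 3 4 5 6 6 7
  row 8: 1 2 3 4 5 6 7 7 8
  row 9: 1 2 3 4 5 6 7 8 9

second differences of R give the permutation w = (6, 5, 7, 4, 9, 2, 3, 1, 8).

|D(w)|=22, |Ess(w)|=5:

[(1, 5, 0), (3, 4, 0), (5, 3, 0), (5, 8, 4), (7, 1, 0)]


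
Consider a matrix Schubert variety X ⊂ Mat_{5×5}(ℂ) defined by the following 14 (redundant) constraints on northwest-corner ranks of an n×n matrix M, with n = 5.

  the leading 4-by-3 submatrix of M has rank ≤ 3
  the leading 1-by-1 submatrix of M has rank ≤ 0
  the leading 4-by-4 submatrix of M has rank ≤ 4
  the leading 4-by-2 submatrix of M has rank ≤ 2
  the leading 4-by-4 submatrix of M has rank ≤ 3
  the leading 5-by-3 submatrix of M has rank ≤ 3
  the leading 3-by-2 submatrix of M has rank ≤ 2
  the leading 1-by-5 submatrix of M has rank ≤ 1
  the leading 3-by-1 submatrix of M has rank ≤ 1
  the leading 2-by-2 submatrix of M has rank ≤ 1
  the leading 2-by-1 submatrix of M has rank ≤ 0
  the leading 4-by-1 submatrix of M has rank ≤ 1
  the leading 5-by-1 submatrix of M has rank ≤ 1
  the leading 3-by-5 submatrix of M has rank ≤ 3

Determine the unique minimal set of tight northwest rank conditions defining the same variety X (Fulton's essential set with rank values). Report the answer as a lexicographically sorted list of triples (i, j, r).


Propagating the 14 rank bounds to every northwest block:

  R[1]: 0 1 1 1 1
  R[2]: 0 1 2 2 2
  R[3]: 1 2 3 3 3
  R[4]: 1 2 3 3 4
  R[5]: 1 2 3 4 5

second differences of R give the permutation w = (2, 3, 1, 5, 4).

|D(w)|=3, |Ess(w)|=2:

[(2, 1, 0), (4, 4, 3)]


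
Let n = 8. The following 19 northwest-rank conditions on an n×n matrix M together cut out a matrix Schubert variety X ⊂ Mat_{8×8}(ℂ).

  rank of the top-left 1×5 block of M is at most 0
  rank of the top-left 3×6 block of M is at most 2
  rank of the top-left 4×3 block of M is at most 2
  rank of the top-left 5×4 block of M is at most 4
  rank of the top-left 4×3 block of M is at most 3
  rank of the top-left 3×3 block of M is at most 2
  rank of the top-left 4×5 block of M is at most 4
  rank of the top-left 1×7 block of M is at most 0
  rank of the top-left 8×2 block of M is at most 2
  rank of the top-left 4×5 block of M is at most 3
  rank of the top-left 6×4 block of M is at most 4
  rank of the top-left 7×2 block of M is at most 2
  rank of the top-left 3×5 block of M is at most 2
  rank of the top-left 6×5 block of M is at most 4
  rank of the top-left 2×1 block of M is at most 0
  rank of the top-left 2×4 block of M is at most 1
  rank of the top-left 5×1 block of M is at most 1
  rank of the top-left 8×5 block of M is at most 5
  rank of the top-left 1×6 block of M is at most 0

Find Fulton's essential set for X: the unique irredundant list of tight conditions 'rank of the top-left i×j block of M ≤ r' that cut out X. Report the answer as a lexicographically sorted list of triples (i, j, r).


Recovering R(i,j) via the rank-extension bound from the 19 conditions:

  R[1]: 0 | 0 | 0 | 0 | 0 | 0 | 0 | 1
  R[2]: 0 | 1 | 1 | 1 | 1 | 1 | 1 | 2
  R[3]: 1 | 2 | 2 | 2 | 2 | 2 | 2 | 3
  R[4]: 1 | 2 | 2 | 3 | 3 | 3 | 3 | 4
  R[5]: 1 | 2 | 3 | 4 | 4 | 4 | 4 | 5
  R[6]: 1 | 2 | 3 | 4 | 4 | 5 | 5 | 6
  R[7]: 1 | 2 | 3 | 4 | 5 | 6 | 6 | 7
  R[8]: 1 | 2 | 3 | 4 | 5 | 6 | 7 | 8

so w = (8, 2, 1, 4, 3, 6, 5, 7).

Rothe diagram D(w) (10 cells), 4 SE-corners (essential conditions):

[(1, 7, 0), (2, 1, 0), (4, 3, 2), (6, 5, 4)]


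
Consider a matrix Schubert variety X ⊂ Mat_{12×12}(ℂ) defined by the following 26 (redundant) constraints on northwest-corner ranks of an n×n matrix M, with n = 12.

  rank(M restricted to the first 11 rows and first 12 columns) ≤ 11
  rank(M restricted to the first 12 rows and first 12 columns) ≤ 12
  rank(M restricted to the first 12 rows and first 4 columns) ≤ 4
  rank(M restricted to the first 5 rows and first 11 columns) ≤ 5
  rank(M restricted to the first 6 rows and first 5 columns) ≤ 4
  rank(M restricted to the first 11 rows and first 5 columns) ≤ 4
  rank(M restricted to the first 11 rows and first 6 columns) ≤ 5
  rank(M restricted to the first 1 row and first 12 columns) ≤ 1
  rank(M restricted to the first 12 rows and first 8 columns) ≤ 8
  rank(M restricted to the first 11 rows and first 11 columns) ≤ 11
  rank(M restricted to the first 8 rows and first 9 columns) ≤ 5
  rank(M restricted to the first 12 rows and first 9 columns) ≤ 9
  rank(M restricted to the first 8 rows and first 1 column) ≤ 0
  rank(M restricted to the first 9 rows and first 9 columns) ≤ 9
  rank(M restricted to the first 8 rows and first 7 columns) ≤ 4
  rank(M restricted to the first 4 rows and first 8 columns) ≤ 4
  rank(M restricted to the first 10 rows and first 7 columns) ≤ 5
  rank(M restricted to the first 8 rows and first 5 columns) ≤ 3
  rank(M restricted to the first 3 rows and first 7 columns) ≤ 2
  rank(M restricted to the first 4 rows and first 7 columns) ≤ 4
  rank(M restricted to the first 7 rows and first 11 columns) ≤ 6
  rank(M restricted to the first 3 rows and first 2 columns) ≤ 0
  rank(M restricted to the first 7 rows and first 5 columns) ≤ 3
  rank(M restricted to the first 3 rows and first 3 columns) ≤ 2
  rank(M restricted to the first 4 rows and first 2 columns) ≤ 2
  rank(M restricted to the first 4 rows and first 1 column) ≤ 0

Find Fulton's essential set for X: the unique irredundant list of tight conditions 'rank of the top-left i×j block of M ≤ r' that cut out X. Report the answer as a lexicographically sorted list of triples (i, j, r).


Computing R[i][j] = min implied NW-rank bound (n=12, 26 conditions):

  0 | 0 | 1 | 1 | 1 | 1 | 1 | 1 | 1 | 1 | 1 | 1
  0 | 0 | 1 | 2 | 2 | 2 | 2 | 2 | 2 | 2 | 2 | 2
  0 | 0 | 1 | 2 | 2 | 2 | 2 | 3 | 3 | 3 | 3 | 3
  0 | 1 | 2 | 3 | 3 | 3 | 3 | 4 | 4 | 4 | 4 | 4
  0 | 1 | 2 | 3 | 3 | 4 | 4 | 5 | 5 | 5 | 5 | 5
  0 | 1 | 2 | 3 | 3 | 4 | 4 | 5 | 5 | 6 | 6 | 6
  0 | 1 | 2 | 3 | 3 | 4 | 4 | 5 | 5 | 6 | 6 | 7
  0 | 1 | 2 | 3 | 3 | 4 | 4 | 5 | 5 | 6 | 7 | 8
  1 | 2 | 3 | 4 | 4 | 5 | 5 | 6 | 6 | 7 | 8 | 9
  1 | 2 | 3 | 4 | 4 | 5 | 5 | 6 | 7 | 8 | 9 | 10
  1 | 2 | 3 | 4 | 4 | 5 | 6 | 7 | 8 | 9 | 10 | 11
  1 | 2 | 3 | 4 | 5 | 6 | 7 | 8 | 9 | 10 | 11 | 12

second differences of R give the permutation w = (3, 4, 8, 2, 6, 10, 12, 11, 1, 9, 7, 5).

D(w) has 28 cells with 9 SE-corners; essential set:

[(3, 2, 0), (3, 7, 2), (7, 11, 6), (8, 1, 0), (8, 5, 3), (8, 7, 4), (8, 9, 5), (10, 7, 5), (11, 5, 4)]


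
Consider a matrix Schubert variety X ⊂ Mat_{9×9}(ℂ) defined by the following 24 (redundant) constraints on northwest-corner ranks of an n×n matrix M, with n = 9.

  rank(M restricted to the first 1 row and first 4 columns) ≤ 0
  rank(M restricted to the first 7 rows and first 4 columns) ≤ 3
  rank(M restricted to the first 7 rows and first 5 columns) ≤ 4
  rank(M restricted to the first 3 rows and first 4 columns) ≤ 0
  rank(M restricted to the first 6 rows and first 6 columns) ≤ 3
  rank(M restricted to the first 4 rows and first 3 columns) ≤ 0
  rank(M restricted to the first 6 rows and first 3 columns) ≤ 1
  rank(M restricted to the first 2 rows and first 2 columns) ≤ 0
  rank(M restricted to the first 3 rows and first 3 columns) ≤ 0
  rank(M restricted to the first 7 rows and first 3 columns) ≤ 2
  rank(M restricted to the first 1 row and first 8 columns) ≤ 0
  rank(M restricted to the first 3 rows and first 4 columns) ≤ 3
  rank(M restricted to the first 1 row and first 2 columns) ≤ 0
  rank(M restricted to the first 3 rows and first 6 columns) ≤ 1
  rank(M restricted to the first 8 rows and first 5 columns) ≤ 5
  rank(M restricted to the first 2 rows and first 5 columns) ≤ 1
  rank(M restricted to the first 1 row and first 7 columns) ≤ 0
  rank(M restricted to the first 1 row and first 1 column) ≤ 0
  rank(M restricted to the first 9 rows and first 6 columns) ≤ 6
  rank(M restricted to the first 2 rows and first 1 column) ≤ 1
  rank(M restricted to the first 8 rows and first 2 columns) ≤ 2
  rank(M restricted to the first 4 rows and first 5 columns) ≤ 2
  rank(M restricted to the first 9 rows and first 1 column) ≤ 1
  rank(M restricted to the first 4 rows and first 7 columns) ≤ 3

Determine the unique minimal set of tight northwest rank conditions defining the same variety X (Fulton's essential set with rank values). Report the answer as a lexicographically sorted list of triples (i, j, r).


The tightest implied rank at each (i,j), from the 24 conditions:

  row 1: 0, 0, 0, 0, 0, 0, 0, 0, 1
  row 2: 0, 0, 0, 0, 1, 1, 1, 1, 2
  row 3: 0, 0, 0, 0, 1, 1, 2, 2, 3
  row 4: 0, 0, 0, 1, 2, 2, 3, 3, 4
  row 5: 1, 1, 1, 2, 3, 3, 4, 4, 5
  row 6: 1, 1, 1, 2, 3, 3, 4, 5, 6
  row 7: 1, 2, 2, 3, 4, 4, 5, 6, 7
  row 8: 1, 2, 3, 4, 5, 5, 6, 7, 8
  row 9: 1, 2, 3, 4, 5, 6, 7, 8, 9

second differences of R give the permutation w = (9, 5, 7, 4, 1, 8, 2, 3, 6).

|D(w)|=23, |Ess(w)|=6:

[(1, 8, 0), (3, 4, 0), (3, 6, 1), (4, 3, 0), (6, 3, 1), (6, 6, 3)]


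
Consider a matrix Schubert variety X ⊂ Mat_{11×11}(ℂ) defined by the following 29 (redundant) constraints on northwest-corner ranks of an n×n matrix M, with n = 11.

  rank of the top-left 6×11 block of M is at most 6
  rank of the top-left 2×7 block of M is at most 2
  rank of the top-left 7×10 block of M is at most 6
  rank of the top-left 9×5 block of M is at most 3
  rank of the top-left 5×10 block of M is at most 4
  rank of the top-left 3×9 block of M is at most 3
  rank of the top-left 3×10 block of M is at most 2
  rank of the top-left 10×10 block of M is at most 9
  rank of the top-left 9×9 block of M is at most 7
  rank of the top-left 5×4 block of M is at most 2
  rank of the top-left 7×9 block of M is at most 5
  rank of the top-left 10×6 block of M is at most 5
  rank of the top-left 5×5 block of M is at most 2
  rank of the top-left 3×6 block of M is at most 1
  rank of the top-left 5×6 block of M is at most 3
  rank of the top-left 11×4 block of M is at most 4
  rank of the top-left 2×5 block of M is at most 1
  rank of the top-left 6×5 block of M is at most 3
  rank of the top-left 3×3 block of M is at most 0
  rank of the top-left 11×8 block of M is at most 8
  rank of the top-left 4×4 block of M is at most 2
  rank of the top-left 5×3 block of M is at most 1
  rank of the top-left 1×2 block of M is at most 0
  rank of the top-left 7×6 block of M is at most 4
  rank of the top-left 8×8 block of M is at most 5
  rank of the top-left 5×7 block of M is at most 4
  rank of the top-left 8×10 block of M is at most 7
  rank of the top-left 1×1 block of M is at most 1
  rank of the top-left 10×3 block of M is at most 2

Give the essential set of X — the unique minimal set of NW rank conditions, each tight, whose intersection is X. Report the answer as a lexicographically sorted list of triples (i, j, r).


The tightest implied rank at each (i,j), from the 29 conditions:

  row 1: 0 | 0 | 0 | 1 | 1 | 1 | 1 | 1 | 1 | 1 | 1
  row 2: 0 | 0 | 0 | 1 | 1 | 1 | 2 | 2 | 2 | 2 | 2
  row 3: 0 | 0 | 0 | 1 | 1 | 1 | 2 | 2 | 2 | 2 | 3
  row 4: 1 | 1 | 1 | 2 | 2 | 2 | 3 | 3 | 3 | 3 | 4
  row 5: 1 | 1 | 1 | 2 | 2 | 3 | 4 | 4 | 4 | 4 | 5
  row 6: 1 | 2 | 2 | 3 | 3 | 4 | 5 | 5 | 5 | 5 | 6
  row 7: 1 | 2 | 2 | 3 | 3 | 4 | 5 | 5 | 5 | 6 | 7
  row 8: 1 | 2 | 2 | 3 | 3 | 4 | 5 | 5 | 6 | 7 | 8
  row 9: 1 | 2 | 2 | 3 | 3 | 4 | 5 | 6 | 7 | 8 | 9
  row 10: 1 | 2 | 2 | 3 | 4 | 5 | 6 | 7 | 8 | 9 | 10
  row 11: 1 | 2 | 3 | 4 | 5 | 6 | 7 | 8 | 9 | 10 | 11

giving w = (4, 7, 11, 1, 6, 2, 10, 9, 8, 5, 3) via Δ²R.

|D(w)|=29, |Ess(w)|=9:

[(3, 3, 0), (3, 6, 1), (3, 10, 2), (5, 3, 1), (5, 5, 2), (7, 9, 5), (8, 8, 5), (9, 5, 3), (10, 3, 2)]


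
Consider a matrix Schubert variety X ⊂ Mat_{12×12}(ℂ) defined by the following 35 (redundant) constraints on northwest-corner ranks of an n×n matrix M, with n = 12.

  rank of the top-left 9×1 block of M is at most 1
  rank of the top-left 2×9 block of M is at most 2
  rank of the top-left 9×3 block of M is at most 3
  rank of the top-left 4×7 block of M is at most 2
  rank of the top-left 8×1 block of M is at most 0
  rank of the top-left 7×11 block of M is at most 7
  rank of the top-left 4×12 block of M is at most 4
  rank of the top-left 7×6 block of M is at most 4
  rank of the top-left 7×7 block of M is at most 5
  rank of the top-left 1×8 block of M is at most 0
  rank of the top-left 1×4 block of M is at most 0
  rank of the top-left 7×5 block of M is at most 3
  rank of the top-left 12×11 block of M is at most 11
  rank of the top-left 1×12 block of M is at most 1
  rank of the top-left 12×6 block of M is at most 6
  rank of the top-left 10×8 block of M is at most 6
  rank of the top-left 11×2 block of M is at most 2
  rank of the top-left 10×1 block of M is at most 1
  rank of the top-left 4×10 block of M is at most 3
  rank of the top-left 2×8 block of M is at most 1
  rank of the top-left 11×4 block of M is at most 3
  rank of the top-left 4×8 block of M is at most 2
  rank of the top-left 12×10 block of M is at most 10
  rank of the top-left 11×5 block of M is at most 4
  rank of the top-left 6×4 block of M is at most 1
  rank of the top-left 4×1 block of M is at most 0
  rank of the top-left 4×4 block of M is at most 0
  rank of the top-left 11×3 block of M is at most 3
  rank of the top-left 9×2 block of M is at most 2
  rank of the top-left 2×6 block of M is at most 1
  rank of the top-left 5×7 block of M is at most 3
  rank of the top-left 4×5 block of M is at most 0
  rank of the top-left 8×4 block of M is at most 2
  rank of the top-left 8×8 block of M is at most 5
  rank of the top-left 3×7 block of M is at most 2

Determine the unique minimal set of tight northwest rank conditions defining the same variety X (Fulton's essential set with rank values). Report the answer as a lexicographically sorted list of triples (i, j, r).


Reconstructing r_w from the 35 given conditions:

  0, 0, 0, 0, 0, 0, 0, 0, 1, 1, 1, 1
  0, 0, 0, 0, 0, 1, 1, 1, 2, 2, 2, 2
  0, 0, 0, 0, 0, 1, 2, 2, 3, 3, 3, 3
  0, 0, 0, 0, 0, 1, 2, 2, 3, 3, 4, 4
  0, 1, 1, 1, 1, 2, 3, 3, 4, 4, 5, 5
  0, 1, 1, 1, 2, 3, 4, 4, 5, 5, 6, 6
  0, 1, 2, 2, 3, 4, 5, 5, 6, 6, 7, 7
  0, 1, 2, 2, 3, 4, 5, 5, 6, 7, 8, 8
  1, 2, 3, 3, 4, 5, 6, 6, 7, 8, 9, 9
  1, 2, 3, 3, 4, 5, 6, 6, 7, 8, 9, 10
  1, 2, 3, 3, 4, 5, 6, 7, 8, 9, 10, 11
  1, 2, 3, 4, 5, 6, 7, 8, 9, 10, 11, 12

the unique w with this rank table is (9, 6, 7, 11, 2, 5, 3, 10, 1, 12, 8, 4).

D(w) has 36 cells with 10 SE-corners; essential set:

[(1, 8, 0), (4, 5, 0), (4, 8, 2), (4, 10, 3), (6, 4, 1), (8, 1, 0), (8, 4, 2), (8, 8, 5), (10, 8, 6), (11, 4, 3)]
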